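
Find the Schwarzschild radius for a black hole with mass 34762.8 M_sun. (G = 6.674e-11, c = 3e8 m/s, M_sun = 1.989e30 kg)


M = 34762.8 * 1.989e30 kg = 6.91432092e+34 kg. rs = 2GM/c^2 = 2 * 6.674e-11 * 6.91432092e+34 / (3e8)^2 = 1.025e+08

1.025e+08 m


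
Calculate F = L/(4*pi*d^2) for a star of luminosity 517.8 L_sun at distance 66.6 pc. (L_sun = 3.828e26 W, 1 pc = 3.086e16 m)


F = L / (4*pi*d^2) = 1.982e+29 / (4*pi*(2.055e+18)^2) = 3.734e-09

3.734e-09 W/m^2


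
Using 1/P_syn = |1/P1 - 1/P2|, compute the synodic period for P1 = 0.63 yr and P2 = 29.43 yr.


1/P_syn = |1/P1 - 1/P2| = |1/0.63 - 1/29.43| => P_syn = 0.6438

0.6438 years


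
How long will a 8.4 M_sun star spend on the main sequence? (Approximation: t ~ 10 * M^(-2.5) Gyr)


t = 10 * M^(-2.5) = 10 * 8.4^(-2.5) = 0.0489

0.0489 Gyr


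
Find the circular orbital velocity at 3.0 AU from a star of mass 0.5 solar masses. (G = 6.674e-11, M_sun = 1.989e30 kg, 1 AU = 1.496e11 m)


v = sqrt(GM/r) = sqrt(6.674e-11 * 9.945e+29 / 4.488e+11) = 12160.9939

12160.9939 m/s


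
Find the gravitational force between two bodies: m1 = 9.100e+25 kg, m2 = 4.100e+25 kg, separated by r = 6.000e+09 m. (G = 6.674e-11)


F = G*m1*m2/r^2 = 6.674e-11 * 9.100e+25 * 4.100e+25 / (6.000e+09)^2 = 6.674e-11 * 3.731e+51 / 3.600e+19 = 6.917e+21

6.917e+21 N


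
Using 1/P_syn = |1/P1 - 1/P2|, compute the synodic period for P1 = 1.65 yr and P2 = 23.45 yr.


1/P_syn = |1/P1 - 1/P2| = |1/1.65 - 1/23.45| => P_syn = 1.7749

1.7749 years


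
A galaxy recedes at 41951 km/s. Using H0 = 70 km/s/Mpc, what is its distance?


d = v / H0 = 41951 / 70 = 599.3

599.3 Mpc


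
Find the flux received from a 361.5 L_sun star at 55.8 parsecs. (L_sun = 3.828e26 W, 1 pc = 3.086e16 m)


F = L / (4*pi*d^2) = 1.384e+29 / (4*pi*(1.722e+18)^2) = 3.714e-09

3.714e-09 W/m^2


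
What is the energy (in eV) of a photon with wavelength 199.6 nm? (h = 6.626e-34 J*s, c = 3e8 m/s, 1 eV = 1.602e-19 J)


E = hc/lambda = 6.626e-34 * 3e8 / 1.996e-07 = 9.959e-19 J = 6.2166 eV

6.2166 eV


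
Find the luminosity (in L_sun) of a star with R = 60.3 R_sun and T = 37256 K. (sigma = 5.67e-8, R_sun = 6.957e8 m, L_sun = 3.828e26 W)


R = 60.3 * 6.957e8 m = 4.195071e+10 m. L = 4*pi*R^2*sigma*T^4 = 4*pi*(4.195071e+10)^2 * 5.67e-8 * 37256^4 = 2.415774839e+33 W. L/L_sun = 2.415774839e+33 / 3.828e26 = 6.311e+06

6.311e+06 L_sun


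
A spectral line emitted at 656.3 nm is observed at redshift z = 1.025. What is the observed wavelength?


lam_obs = lam_emit * (1 + z) = 656.3 * (1 + 1.025) = 1329.0075

1329.0075 nm


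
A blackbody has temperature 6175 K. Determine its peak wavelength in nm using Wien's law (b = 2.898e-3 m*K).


lam_max = b / T = 2.898e-3 / 6175 = 4.693e-07 m = 469.3117 nm

469.3117 nm


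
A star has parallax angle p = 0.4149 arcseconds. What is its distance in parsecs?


d = 1/p = 1/0.4149 = 2.4102

2.4102 pc


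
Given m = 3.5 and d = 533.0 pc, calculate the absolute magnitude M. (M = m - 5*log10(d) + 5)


M = m - 5*log10(d) + 5 = 3.5 - 5*log10(533.0) + 5 = -5.1336

-5.1336


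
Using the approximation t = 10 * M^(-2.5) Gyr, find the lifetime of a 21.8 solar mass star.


t = 10 * M^(-2.5) = 10 * 21.8^(-2.5) = 0.0045

0.0045 Gyr


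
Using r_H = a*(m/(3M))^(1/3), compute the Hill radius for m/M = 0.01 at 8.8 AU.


r_H = a * (m/3M)^(1/3) = 8.8 * (0.01/3)^(1/3) = 1.3145

1.3145 AU


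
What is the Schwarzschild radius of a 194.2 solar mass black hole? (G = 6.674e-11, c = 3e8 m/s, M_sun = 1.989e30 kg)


M = 194.2 * 1.989e30 kg = 3.862638e+32 kg. rs = 2GM/c^2 = 2 * 6.674e-11 * 3.862638e+32 / (3e8)^2 = 572872.1336

572872.1336 m


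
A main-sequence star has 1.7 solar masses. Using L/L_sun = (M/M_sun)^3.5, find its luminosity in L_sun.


L/L_sun = (M/M_sun)^3.5 = 1.7^3.5 = 6.4058

6.4058 L_sun


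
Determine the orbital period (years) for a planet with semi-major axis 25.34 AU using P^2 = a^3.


P = a^(3/2) = 25.34^1.5 = 127.5587

127.5587 years


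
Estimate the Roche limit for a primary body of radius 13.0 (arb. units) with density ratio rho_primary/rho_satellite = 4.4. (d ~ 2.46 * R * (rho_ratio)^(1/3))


d_Roche = 2.46 * 13.0 * 4.4^(1/3) = 52.4038

52.4038


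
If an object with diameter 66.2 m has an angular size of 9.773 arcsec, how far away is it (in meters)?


D = size / theta_rad, theta_rad = 9.773 * pi/(180*3600) = 4.738e-05, D = 1.397e+06

1.397e+06 m


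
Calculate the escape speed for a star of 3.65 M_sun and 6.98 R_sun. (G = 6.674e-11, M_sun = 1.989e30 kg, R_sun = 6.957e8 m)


M = 3.65 * 1.989e30 kg = 7.25985e+30 kg; R = 6.98 * 6.957e8 m = 4.855986e+09 m. v_esc = sqrt(2GM/R) = sqrt(2 * 6.674e-11 * 7.25985e+30 / 4.855986e+09) = 446717.7506

446717.7506 m/s


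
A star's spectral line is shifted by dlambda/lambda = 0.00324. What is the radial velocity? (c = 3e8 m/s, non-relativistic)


v = (dlambda/lambda) * c = 0.00324 * 3e8 = 972000.0

972000.0 m/s


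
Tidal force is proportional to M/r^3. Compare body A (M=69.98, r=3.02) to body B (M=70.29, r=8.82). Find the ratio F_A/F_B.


Ratio = (M1/r1^3) / (M2/r2^3) = (69.98/3.02^3) / (70.29/8.82^3) = 24.8008

24.8008


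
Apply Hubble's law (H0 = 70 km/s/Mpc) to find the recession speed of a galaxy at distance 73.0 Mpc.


v = H0 * d = 70 * 73.0 = 5110.0

5110.0 km/s


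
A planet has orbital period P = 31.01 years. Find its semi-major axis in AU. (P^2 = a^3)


a = P^(2/3) = 31.01^(2/3) = 9.8704

9.8704 AU


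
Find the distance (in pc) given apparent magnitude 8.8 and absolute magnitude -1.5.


d = 10^((m - M + 5)/5) = 10^((8.8 - -1.5 + 5)/5) = 1148.1536

1148.1536 pc


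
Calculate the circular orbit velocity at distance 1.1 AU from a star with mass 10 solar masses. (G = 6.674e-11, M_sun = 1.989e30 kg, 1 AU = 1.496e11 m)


v = sqrt(GM/r) = sqrt(6.674e-11 * 1.989e+31 / 1.646e+11) = 89814.8923

89814.8923 m/s


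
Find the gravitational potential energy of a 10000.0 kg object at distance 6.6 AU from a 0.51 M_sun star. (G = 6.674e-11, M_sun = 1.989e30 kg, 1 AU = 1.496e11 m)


M = 0.51 * 1.989e30 kg = 1.01439e+30 kg; r = 6.6 AU * 1.496e11 m/AU = 9.8736e+11 m. U = -GM*m/r = -(6.674e-11 * 1.01439e+30 * 10000.0) / 9.8736e+11 = -6.857e+11

-6.857e+11 J


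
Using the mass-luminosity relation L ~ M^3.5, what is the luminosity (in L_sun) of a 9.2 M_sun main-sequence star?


L/L_sun = (M/M_sun)^3.5 = 9.2^3.5 = 2361.8776

2361.8776 L_sun


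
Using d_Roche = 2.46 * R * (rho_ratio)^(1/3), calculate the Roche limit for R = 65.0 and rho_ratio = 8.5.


d_Roche = 2.46 * 65.0 * 8.5^(1/3) = 326.3283

326.3283


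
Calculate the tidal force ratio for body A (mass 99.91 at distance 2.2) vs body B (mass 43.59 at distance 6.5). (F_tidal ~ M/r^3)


Ratio = (M1/r1^3) / (M2/r2^3) = (99.91/2.2^3) / (43.59/6.5^3) = 59.1145

59.1145


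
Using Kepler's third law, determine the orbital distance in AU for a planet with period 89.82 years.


a = P^(2/3) = 89.82^(2/3) = 20.0562

20.0562 AU


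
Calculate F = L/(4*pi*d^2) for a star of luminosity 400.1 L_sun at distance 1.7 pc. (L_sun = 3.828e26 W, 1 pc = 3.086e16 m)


F = L / (4*pi*d^2) = 1.532e+29 / (4*pi*(5.246e+16)^2) = 4.428e-06

4.428e-06 W/m^2


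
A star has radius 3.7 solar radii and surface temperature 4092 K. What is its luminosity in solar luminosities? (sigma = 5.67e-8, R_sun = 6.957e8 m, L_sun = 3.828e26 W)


R = 3.7 * 6.957e8 m = 2.57409e+09 m. L = 4*pi*R^2*sigma*T^4 = 4*pi*(2.57409e+09)^2 * 5.67e-8 * 4092^4 = 1.323679607e+27 W. L/L_sun = 1.323679607e+27 / 3.828e26 = 3.4579

3.4579 L_sun


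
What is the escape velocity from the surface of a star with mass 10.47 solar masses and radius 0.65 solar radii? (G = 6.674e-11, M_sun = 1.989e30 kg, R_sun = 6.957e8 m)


M = 10.47 * 1.989e30 kg = 2.082483e+31 kg; R = 0.65 * 6.957e8 m = 4.52205e+08 m. v_esc = sqrt(2GM/R) = sqrt(2 * 6.674e-11 * 2.082483e+31 / 4.52205e+08) = 2.479e+06

2.479e+06 m/s


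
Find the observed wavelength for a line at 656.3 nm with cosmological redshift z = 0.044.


lam_obs = lam_emit * (1 + z) = 656.3 * (1 + 0.044) = 685.1772

685.1772 nm


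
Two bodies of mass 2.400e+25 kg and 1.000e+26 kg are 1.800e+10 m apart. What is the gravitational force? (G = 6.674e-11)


F = G*m1*m2/r^2 = 6.674e-11 * 2.400e+25 * 1.000e+26 / (1.800e+10)^2 = 6.674e-11 * 2.400e+51 / 3.240e+20 = 4.944e+20

4.944e+20 N


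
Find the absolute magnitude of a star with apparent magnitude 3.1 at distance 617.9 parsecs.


M = m - 5*log10(d) + 5 = 3.1 - 5*log10(617.9) + 5 = -5.8546

-5.8546


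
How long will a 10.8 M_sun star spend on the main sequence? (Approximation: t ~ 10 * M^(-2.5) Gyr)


t = 10 * M^(-2.5) = 10 * 10.8^(-2.5) = 0.0261

0.0261 Gyr


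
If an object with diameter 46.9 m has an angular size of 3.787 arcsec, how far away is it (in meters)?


D = size / theta_rad, theta_rad = 3.787 * pi/(180*3600) = 1.836e-05, D = 2.554e+06

2.554e+06 m


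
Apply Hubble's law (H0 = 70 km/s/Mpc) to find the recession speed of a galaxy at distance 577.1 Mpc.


v = H0 * d = 70 * 577.1 = 40397.0

40397.0 km/s


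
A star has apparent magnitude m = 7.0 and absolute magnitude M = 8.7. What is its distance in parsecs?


d = 10^((m - M + 5)/5) = 10^((7.0 - 8.7 + 5)/5) = 4.5709

4.5709 pc


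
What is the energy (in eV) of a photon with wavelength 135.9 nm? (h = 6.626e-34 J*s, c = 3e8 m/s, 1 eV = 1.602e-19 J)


E = hc/lambda = 6.626e-34 * 3e8 / 1.359e-07 = 1.463e-18 J = 9.1304 eV

9.1304 eV


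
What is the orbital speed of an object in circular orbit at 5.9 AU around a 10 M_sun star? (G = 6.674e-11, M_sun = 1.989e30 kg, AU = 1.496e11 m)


v = sqrt(GM/r) = sqrt(6.674e-11 * 1.989e+31 / 8.826e+11) = 38780.972

38780.972 m/s


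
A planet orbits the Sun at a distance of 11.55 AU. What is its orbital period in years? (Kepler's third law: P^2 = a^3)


P = a^(3/2) = 11.55^1.5 = 39.253

39.253 years


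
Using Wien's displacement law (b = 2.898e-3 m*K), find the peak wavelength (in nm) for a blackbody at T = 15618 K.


lam_max = b / T = 2.898e-3 / 15618 = 1.856e-07 m = 185.5551 nm

185.5551 nm


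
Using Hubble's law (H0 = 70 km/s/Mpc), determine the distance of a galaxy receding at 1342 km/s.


d = v / H0 = 1342 / 70 = 19.1714

19.1714 Mpc


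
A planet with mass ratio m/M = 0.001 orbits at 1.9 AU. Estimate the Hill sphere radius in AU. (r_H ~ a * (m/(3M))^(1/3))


r_H = a * (m/3M)^(1/3) = 1.9 * (0.001/3)^(1/3) = 0.1317

0.1317 AU


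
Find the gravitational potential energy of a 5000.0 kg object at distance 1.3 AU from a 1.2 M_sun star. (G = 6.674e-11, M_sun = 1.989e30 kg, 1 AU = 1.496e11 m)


M = 1.2 * 1.989e30 kg = 2.3868e+30 kg; r = 1.3 AU * 1.496e11 m/AU = 1.9448e+11 m. U = -GM*m/r = -(6.674e-11 * 2.3868e+30 * 5000.0) / 1.9448e+11 = -4.095e+12

-4.095e+12 J


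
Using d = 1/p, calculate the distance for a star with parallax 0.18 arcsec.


d = 1/p = 1/0.18 = 5.5556

5.5556 pc


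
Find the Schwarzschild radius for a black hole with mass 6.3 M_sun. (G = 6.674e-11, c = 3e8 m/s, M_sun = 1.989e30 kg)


M = 6.3 * 1.989e30 kg = 1.25307e+31 kg. rs = 2GM/c^2 = 2 * 6.674e-11 * 1.25307e+31 / (3e8)^2 = 18584.4204

18584.4204 m


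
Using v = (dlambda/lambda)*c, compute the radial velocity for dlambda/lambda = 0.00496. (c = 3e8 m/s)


v = (dlambda/lambda) * c = 0.00496 * 3e8 = 1.488e+06

1.488e+06 m/s


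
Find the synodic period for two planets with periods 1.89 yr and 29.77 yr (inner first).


1/P_syn = |1/P1 - 1/P2| = |1/1.89 - 1/29.77| => P_syn = 2.0181

2.0181 years


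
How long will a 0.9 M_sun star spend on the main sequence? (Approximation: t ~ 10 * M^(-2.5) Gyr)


t = 10 * M^(-2.5) = 10 * 0.9^(-2.5) = 13.0135

13.0135 Gyr


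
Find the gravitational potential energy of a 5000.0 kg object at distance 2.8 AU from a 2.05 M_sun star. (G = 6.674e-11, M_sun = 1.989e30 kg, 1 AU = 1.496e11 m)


M = 2.05 * 1.989e30 kg = 4.07745e+30 kg; r = 2.8 AU * 1.496e11 m/AU = 4.1888e+11 m. U = -GM*m/r = -(6.674e-11 * 4.07745e+30 * 5000.0) / 4.1888e+11 = -3.248e+12

-3.248e+12 J


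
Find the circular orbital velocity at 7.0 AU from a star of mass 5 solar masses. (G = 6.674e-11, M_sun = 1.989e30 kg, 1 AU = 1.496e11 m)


v = sqrt(GM/r) = sqrt(6.674e-11 * 9.945e+30 / 1.047e+12) = 25175.6492

25175.6492 m/s


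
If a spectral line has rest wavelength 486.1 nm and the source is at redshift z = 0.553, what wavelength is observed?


lam_obs = lam_emit * (1 + z) = 486.1 * (1 + 0.553) = 754.9133

754.9133 nm


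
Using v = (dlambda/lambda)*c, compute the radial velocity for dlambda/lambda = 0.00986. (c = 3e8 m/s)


v = (dlambda/lambda) * c = 0.00986 * 3e8 = 2.958e+06

2.958e+06 m/s


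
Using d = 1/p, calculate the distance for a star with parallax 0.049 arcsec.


d = 1/p = 1/0.049 = 20.4082

20.4082 pc


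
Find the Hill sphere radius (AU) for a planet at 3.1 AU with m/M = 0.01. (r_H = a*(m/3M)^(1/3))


r_H = a * (m/3M)^(1/3) = 3.1 * (0.01/3)^(1/3) = 0.4631

0.4631 AU


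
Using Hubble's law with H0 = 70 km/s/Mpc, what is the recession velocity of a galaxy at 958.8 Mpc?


v = H0 * d = 70 * 958.8 = 67116.0

67116.0 km/s


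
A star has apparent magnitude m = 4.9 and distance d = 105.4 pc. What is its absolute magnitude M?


M = m - 5*log10(d) + 5 = 4.9 - 5*log10(105.4) + 5 = -0.2142

-0.2142


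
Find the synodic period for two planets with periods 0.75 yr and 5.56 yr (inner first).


1/P_syn = |1/P1 - 1/P2| = |1/0.75 - 1/5.56| => P_syn = 0.8669

0.8669 years


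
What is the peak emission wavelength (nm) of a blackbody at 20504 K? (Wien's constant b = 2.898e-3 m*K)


lam_max = b / T = 2.898e-3 / 20504 = 1.413e-07 m = 141.3383 nm

141.3383 nm


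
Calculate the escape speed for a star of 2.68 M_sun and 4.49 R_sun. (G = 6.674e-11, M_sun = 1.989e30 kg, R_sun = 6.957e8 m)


M = 2.68 * 1.989e30 kg = 5.33052e+30 kg; R = 4.49 * 6.957e8 m = 3.123693e+09 m. v_esc = sqrt(2GM/R) = sqrt(2 * 6.674e-11 * 5.33052e+30 / 3.123693e+09) = 477264.0424

477264.0424 m/s


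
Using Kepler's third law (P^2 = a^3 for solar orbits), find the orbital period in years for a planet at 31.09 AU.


P = a^(3/2) = 31.09^1.5 = 173.3529

173.3529 years


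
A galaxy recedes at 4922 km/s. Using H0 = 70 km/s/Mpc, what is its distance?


d = v / H0 = 4922 / 70 = 70.3143

70.3143 Mpc


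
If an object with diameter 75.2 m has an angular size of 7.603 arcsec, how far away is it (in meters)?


D = size / theta_rad, theta_rad = 7.603 * pi/(180*3600) = 3.686e-05, D = 2.040e+06

2.040e+06 m


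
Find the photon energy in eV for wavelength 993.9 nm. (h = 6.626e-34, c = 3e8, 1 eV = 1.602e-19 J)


E = hc/lambda = 6.626e-34 * 3e8 / 9.939e-07 = 2.000e-19 J = 1.2484 eV

1.2484 eV


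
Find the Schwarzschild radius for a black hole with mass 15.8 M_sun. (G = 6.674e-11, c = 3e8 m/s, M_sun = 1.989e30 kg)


M = 15.8 * 1.989e30 kg = 3.14262e+31 kg. rs = 2GM/c^2 = 2 * 6.674e-11 * 3.14262e+31 / (3e8)^2 = 46608.5464

46608.5464 m


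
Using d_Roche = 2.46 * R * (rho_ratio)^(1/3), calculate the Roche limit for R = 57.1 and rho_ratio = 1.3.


d_Roche = 2.46 * 57.1 * 1.3^(1/3) = 153.3036

153.3036


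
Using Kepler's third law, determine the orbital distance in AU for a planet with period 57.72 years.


a = P^(2/3) = 57.72^(2/3) = 14.9354

14.9354 AU


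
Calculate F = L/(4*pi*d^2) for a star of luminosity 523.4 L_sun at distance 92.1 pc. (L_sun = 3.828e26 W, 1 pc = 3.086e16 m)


F = L / (4*pi*d^2) = 2.004e+29 / (4*pi*(2.842e+18)^2) = 1.974e-09

1.974e-09 W/m^2


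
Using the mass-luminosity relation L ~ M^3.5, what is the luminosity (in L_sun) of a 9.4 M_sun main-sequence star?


L/L_sun = (M/M_sun)^3.5 = 9.4^3.5 = 2546.5223

2546.5223 L_sun


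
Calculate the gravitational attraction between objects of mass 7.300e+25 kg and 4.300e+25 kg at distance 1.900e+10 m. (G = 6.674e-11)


F = G*m1*m2/r^2 = 6.674e-11 * 7.300e+25 * 4.300e+25 / (1.900e+10)^2 = 6.674e-11 * 3.139e+51 / 3.610e+20 = 5.803e+20

5.803e+20 N


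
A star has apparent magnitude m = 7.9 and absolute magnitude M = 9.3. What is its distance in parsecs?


d = 10^((m - M + 5)/5) = 10^((7.9 - 9.3 + 5)/5) = 5.2481

5.2481 pc


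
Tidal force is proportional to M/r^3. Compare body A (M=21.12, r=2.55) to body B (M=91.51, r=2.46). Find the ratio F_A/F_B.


Ratio = (M1/r1^3) / (M2/r2^3) = (21.12/2.55^3) / (91.51/2.46^3) = 0.2072

0.2072


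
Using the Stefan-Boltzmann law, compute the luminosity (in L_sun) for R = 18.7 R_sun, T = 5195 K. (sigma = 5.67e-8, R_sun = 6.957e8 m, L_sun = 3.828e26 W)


R = 18.7 * 6.957e8 m = 1.300959e+10 m. L = 4*pi*R^2*sigma*T^4 = 4*pi*(1.300959e+10)^2 * 5.67e-8 * 5195^4 = 8.783393712e+28 W. L/L_sun = 8.783393712e+28 / 3.828e26 = 229.4512

229.4512 L_sun


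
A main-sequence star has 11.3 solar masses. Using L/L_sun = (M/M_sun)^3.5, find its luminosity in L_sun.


L/L_sun = (M/M_sun)^3.5 = 11.3^3.5 = 4850.3665

4850.3665 L_sun


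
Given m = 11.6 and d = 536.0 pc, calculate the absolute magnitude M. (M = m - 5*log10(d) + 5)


M = m - 5*log10(d) + 5 = 11.6 - 5*log10(536.0) + 5 = 2.9542

2.9542


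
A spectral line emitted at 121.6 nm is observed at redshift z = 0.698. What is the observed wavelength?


lam_obs = lam_emit * (1 + z) = 121.6 * (1 + 0.698) = 206.4768

206.4768 nm


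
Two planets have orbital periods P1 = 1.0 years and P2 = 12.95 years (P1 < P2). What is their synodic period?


1/P_syn = |1/P1 - 1/P2| = |1/1.0 - 1/12.95| => P_syn = 1.0837

1.0837 years


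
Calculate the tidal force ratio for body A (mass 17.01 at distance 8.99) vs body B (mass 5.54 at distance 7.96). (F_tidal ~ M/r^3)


Ratio = (M1/r1^3) / (M2/r2^3) = (17.01/8.99^3) / (5.54/7.96^3) = 2.1313

2.1313


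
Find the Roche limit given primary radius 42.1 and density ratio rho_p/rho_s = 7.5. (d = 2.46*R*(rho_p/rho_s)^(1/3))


d_Roche = 2.46 * 42.1 * 7.5^(1/3) = 202.7236

202.7236


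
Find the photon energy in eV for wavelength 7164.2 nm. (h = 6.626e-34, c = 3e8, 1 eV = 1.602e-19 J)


E = hc/lambda = 6.626e-34 * 3e8 / 7.164e-06 = 2.775e-20 J = 0.1732 eV

0.1732 eV


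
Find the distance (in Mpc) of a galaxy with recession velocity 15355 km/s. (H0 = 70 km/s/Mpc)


d = v / H0 = 15355 / 70 = 219.3571

219.3571 Mpc


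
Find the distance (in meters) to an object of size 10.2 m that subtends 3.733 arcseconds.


D = size / theta_rad, theta_rad = 3.733 * pi/(180*3600) = 1.810e-05, D = 563595.2381

563595.2381 m


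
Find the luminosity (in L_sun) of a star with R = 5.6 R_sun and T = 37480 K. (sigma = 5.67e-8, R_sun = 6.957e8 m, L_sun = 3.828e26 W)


R = 5.6 * 6.957e8 m = 3.89592e+09 m. L = 4*pi*R^2*sigma*T^4 = 4*pi*(3.89592e+09)^2 * 5.67e-8 * 37480^4 = 2.134083031e+31 W. L/L_sun = 2.134083031e+31 / 3.828e26 = 55749.2955

55749.2955 L_sun


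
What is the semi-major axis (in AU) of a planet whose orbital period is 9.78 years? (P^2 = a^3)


a = P^(2/3) = 9.78^(2/3) = 4.5733

4.5733 AU


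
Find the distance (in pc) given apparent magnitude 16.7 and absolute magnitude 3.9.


d = 10^((m - M + 5)/5) = 10^((16.7 - 3.9 + 5)/5) = 3630.7805

3630.7805 pc


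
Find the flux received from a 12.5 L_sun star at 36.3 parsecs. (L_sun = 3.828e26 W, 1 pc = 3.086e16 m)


F = L / (4*pi*d^2) = 4.785e+27 / (4*pi*(1.120e+18)^2) = 3.034e-10

3.034e-10 W/m^2


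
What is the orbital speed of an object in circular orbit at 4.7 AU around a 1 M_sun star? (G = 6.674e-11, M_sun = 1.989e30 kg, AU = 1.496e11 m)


v = sqrt(GM/r) = sqrt(6.674e-11 * 1.989e+30 / 7.031e+11) = 13740.2858

13740.2858 m/s


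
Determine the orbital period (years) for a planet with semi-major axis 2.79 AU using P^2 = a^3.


P = a^(3/2) = 2.79^1.5 = 4.6602

4.6602 years


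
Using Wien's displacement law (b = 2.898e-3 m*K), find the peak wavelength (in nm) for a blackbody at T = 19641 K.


lam_max = b / T = 2.898e-3 / 19641 = 1.475e-07 m = 147.5485 nm

147.5485 nm


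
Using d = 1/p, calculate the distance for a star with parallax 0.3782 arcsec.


d = 1/p = 1/0.3782 = 2.6441

2.6441 pc


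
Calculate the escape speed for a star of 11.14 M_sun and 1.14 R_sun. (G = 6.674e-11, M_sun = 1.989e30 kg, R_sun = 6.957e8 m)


M = 11.14 * 1.989e30 kg = 2.215746e+31 kg; R = 1.14 * 6.957e8 m = 7.93098e+08 m. v_esc = sqrt(2GM/R) = sqrt(2 * 6.674e-11 * 2.215746e+31 / 7.93098e+08) = 1.931e+06

1.931e+06 m/s


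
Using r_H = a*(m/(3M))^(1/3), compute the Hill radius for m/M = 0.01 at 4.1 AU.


r_H = a * (m/3M)^(1/3) = 4.1 * (0.01/3)^(1/3) = 0.6125

0.6125 AU


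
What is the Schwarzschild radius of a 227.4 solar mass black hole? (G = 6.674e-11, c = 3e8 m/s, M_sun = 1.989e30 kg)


M = 227.4 * 1.989e30 kg = 4.522986e+32 kg. rs = 2GM/c^2 = 2 * 6.674e-11 * 4.522986e+32 / (3e8)^2 = 670809.0792

670809.0792 m


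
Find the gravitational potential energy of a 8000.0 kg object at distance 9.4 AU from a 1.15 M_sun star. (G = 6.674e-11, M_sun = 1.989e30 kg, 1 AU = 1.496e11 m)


M = 1.15 * 1.989e30 kg = 2.28735e+30 kg; r = 9.4 AU * 1.496e11 m/AU = 1.40624e+12 m. U = -GM*m/r = -(6.674e-11 * 2.28735e+30 * 8000.0) / 1.40624e+12 = -8.685e+11

-8.685e+11 J


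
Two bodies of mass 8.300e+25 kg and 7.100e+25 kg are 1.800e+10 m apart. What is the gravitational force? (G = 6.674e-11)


F = G*m1*m2/r^2 = 6.674e-11 * 8.300e+25 * 7.100e+25 / (1.800e+10)^2 = 6.674e-11 * 5.893e+51 / 3.240e+20 = 1.214e+21

1.214e+21 N


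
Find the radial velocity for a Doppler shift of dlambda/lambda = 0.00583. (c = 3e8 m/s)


v = (dlambda/lambda) * c = 0.00583 * 3e8 = 1.749e+06

1.749e+06 m/s


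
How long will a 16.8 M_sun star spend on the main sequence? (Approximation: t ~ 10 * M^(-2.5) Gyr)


t = 10 * M^(-2.5) = 10 * 16.8^(-2.5) = 0.0086

0.0086 Gyr


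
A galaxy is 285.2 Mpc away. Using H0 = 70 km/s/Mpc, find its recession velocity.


v = H0 * d = 70 * 285.2 = 19964.0

19964.0 km/s


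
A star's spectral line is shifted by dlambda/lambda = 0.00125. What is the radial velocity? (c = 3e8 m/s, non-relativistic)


v = (dlambda/lambda) * c = 0.00125 * 3e8 = 375000.0

375000.0 m/s


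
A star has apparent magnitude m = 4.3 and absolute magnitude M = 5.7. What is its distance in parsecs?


d = 10^((m - M + 5)/5) = 10^((4.3 - 5.7 + 5)/5) = 5.2481

5.2481 pc


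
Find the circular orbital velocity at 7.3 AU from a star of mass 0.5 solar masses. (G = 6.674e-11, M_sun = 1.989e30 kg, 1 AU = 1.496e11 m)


v = sqrt(GM/r) = sqrt(6.674e-11 * 9.945e+29 / 1.092e+12) = 7795.9361

7795.9361 m/s


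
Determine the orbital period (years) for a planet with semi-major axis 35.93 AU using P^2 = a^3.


P = a^(3/2) = 35.93^1.5 = 215.3703

215.3703 years


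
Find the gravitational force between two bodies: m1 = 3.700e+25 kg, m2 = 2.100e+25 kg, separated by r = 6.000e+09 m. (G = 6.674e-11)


F = G*m1*m2/r^2 = 6.674e-11 * 3.700e+25 * 2.100e+25 / (6.000e+09)^2 = 6.674e-11 * 7.770e+50 / 3.600e+19 = 1.440e+21

1.440e+21 N


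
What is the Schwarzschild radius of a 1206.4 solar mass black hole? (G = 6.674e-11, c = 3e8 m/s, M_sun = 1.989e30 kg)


M = 1206.4 * 1.989e30 kg = 2.3995296e+33 kg. rs = 2GM/c^2 = 2 * 6.674e-11 * 2.3995296e+33 / (3e8)^2 = 3.559e+06

3.559e+06 m


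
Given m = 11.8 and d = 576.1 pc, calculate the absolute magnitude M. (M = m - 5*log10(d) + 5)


M = m - 5*log10(d) + 5 = 11.8 - 5*log10(576.1) + 5 = 2.9975

2.9975


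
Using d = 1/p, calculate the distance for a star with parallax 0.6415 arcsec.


d = 1/p = 1/0.6415 = 1.5588

1.5588 pc


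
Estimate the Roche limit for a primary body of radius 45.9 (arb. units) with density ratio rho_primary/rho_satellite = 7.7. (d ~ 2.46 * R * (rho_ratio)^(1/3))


d_Roche = 2.46 * 45.9 * 7.7^(1/3) = 222.9691

222.9691


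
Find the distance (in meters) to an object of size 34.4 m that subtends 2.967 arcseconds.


D = size / theta_rad, theta_rad = 2.967 * pi/(180*3600) = 1.438e-05, D = 2.391e+06

2.391e+06 m


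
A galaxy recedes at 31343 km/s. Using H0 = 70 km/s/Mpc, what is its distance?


d = v / H0 = 31343 / 70 = 447.7571

447.7571 Mpc


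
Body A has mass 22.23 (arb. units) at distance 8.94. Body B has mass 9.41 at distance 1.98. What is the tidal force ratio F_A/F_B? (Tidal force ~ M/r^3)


Ratio = (M1/r1^3) / (M2/r2^3) = (22.23/8.94^3) / (9.41/1.98^3) = 0.0257

0.0257


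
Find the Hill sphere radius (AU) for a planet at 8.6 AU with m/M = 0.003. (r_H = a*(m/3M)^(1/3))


r_H = a * (m/3M)^(1/3) = 8.6 * (0.003/3)^(1/3) = 0.86

0.86 AU


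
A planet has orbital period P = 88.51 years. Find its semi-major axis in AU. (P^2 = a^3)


a = P^(2/3) = 88.51^(2/3) = 19.8607

19.8607 AU


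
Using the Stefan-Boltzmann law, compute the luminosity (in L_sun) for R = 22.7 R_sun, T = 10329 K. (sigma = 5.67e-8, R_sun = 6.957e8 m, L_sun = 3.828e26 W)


R = 22.7 * 6.957e8 m = 1.579239e+10 m. L = 4*pi*R^2*sigma*T^4 = 4*pi*(1.579239e+10)^2 * 5.67e-8 * 10329^4 = 2.022654727e+30 W. L/L_sun = 2.022654727e+30 / 3.828e26 = 5283.842

5283.842 L_sun


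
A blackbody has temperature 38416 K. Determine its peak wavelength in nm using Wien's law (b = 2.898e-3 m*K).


lam_max = b / T = 2.898e-3 / 38416 = 7.544e-08 m = 75.4373 nm

75.4373 nm


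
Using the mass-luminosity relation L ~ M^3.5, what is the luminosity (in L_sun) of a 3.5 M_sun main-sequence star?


L/L_sun = (M/M_sun)^3.5 = 3.5^3.5 = 80.2118

80.2118 L_sun


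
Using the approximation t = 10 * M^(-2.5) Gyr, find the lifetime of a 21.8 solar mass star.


t = 10 * M^(-2.5) = 10 * 21.8^(-2.5) = 0.0045

0.0045 Gyr


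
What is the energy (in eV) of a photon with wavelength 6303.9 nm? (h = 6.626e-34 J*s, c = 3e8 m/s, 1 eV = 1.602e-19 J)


E = hc/lambda = 6.626e-34 * 3e8 / 6.304e-06 = 3.153e-20 J = 0.1968 eV

0.1968 eV


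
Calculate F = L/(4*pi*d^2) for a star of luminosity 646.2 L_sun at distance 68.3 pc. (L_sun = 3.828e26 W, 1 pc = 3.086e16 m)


F = L / (4*pi*d^2) = 2.474e+29 / (4*pi*(2.108e+18)^2) = 4.431e-09

4.431e-09 W/m^2


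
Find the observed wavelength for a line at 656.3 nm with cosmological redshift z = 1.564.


lam_obs = lam_emit * (1 + z) = 656.3 * (1 + 1.564) = 1682.7532

1682.7532 nm


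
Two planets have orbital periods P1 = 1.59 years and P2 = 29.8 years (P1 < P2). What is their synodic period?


1/P_syn = |1/P1 - 1/P2| = |1/1.59 - 1/29.8| => P_syn = 1.6796

1.6796 years


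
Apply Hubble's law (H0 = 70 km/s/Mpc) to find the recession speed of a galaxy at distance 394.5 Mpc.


v = H0 * d = 70 * 394.5 = 27615.0

27615.0 km/s


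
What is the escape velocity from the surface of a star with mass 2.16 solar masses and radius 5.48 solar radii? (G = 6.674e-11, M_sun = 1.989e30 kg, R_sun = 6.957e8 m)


M = 2.16 * 1.989e30 kg = 4.29624e+30 kg; R = 5.48 * 6.957e8 m = 3.812436e+09 m. v_esc = sqrt(2GM/R) = sqrt(2 * 6.674e-11 * 4.29624e+30 / 3.812436e+09) = 387838.6489

387838.6489 m/s


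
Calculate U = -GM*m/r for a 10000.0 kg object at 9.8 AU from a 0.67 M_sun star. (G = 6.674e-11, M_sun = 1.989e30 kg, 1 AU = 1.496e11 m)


M = 0.67 * 1.989e30 kg = 1.33263e+30 kg; r = 9.8 AU * 1.496e11 m/AU = 1.46608e+12 m. U = -GM*m/r = -(6.674e-11 * 1.33263e+30 * 10000.0) / 1.46608e+12 = -6.066e+11

-6.066e+11 J


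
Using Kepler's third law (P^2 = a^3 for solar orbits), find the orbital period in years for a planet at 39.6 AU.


P = a^(3/2) = 39.6^1.5 = 249.197

249.197 years


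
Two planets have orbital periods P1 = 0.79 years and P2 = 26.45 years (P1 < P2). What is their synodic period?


1/P_syn = |1/P1 - 1/P2| = |1/0.79 - 1/26.45| => P_syn = 0.8143

0.8143 years


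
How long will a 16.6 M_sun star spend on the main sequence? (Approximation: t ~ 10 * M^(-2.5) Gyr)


t = 10 * M^(-2.5) = 10 * 16.6^(-2.5) = 0.0089

0.0089 Gyr


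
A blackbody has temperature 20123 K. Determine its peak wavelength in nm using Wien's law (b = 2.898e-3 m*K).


lam_max = b / T = 2.898e-3 / 20123 = 1.440e-07 m = 144.0143 nm

144.0143 nm


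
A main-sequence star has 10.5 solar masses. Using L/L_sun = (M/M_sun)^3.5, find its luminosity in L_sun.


L/L_sun = (M/M_sun)^3.5 = 10.5^3.5 = 3751.1337

3751.1337 L_sun


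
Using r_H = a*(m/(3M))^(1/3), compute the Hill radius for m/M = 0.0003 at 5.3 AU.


r_H = a * (m/3M)^(1/3) = 5.3 * (0.0003/3)^(1/3) = 0.246

0.246 AU


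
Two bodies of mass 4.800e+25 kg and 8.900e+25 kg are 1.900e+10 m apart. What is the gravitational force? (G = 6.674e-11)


F = G*m1*m2/r^2 = 6.674e-11 * 4.800e+25 * 8.900e+25 / (1.900e+10)^2 = 6.674e-11 * 4.272e+51 / 3.610e+20 = 7.898e+20

7.898e+20 N


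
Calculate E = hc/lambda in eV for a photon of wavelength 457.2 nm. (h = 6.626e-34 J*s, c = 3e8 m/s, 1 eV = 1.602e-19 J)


E = hc/lambda = 6.626e-34 * 3e8 / 4.572e-07 = 4.348e-19 J = 2.714 eV

2.714 eV


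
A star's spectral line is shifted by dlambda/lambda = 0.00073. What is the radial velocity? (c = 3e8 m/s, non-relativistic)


v = (dlambda/lambda) * c = 0.00073 * 3e8 = 219000.0

219000.0 m/s


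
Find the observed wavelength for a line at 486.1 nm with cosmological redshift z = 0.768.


lam_obs = lam_emit * (1 + z) = 486.1 * (1 + 0.768) = 859.4248

859.4248 nm


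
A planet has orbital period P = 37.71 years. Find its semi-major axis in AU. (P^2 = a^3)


a = P^(2/3) = 37.71^(2/3) = 11.2453

11.2453 AU


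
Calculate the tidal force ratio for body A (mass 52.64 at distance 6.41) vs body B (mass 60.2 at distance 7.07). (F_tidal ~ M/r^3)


Ratio = (M1/r1^3) / (M2/r2^3) = (52.64/6.41^3) / (60.2/7.07^3) = 1.1733

1.1733


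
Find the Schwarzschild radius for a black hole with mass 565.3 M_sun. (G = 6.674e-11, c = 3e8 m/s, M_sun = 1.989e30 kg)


M = 565.3 * 1.989e30 kg = 1.1243817e+33 kg. rs = 2GM/c^2 = 2 * 6.674e-11 * 1.1243817e+33 / (3e8)^2 = 1.668e+06

1.668e+06 m


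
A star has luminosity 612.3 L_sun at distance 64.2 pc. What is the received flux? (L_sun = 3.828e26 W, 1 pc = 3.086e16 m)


F = L / (4*pi*d^2) = 2.344e+29 / (4*pi*(1.981e+18)^2) = 4.752e-09

4.752e-09 W/m^2


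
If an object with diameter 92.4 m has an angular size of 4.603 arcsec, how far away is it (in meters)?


D = size / theta_rad, theta_rad = 4.603 * pi/(180*3600) = 2.232e-05, D = 4.141e+06

4.141e+06 m


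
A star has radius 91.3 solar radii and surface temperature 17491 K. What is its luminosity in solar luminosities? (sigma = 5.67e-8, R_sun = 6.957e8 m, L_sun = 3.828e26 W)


R = 91.3 * 6.957e8 m = 6.351741e+10 m. L = 4*pi*R^2*sigma*T^4 = 4*pi*(6.351741e+10)^2 * 5.67e-8 * 17491^4 = 2.690525075e+32 W. L/L_sun = 2.690525075e+32 / 3.828e26 = 702853.9902

702853.9902 L_sun


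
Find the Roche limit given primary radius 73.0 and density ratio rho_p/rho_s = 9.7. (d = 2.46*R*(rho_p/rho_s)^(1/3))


d_Roche = 2.46 * 73.0 * 9.7^(1/3) = 382.9851

382.9851


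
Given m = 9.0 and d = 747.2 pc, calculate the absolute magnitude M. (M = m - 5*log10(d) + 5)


M = m - 5*log10(d) + 5 = 9.0 - 5*log10(747.2) + 5 = -0.3672

-0.3672


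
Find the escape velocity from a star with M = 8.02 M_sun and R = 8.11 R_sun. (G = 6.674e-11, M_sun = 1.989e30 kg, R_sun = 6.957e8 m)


M = 8.02 * 1.989e30 kg = 1.595178e+31 kg; R = 8.11 * 6.957e8 m = 5.642127e+09 m. v_esc = sqrt(2GM/R) = sqrt(2 * 6.674e-11 * 1.595178e+31 / 5.642127e+09) = 614315.1784

614315.1784 m/s


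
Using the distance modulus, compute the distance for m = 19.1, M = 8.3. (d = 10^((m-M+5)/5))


d = 10^((m - M + 5)/5) = 10^((19.1 - 8.3 + 5)/5) = 1445.4398

1445.4398 pc


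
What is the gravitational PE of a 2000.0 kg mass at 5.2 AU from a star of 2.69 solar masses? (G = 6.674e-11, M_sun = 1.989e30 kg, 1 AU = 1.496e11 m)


M = 2.69 * 1.989e30 kg = 5.35041e+30 kg; r = 5.2 AU * 1.496e11 m/AU = 7.7792e+11 m. U = -GM*m/r = -(6.674e-11 * 5.35041e+30 * 2000.0) / 7.7792e+11 = -9.181e+11

-9.181e+11 J


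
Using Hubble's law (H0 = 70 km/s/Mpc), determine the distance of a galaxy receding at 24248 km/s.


d = v / H0 = 24248 / 70 = 346.4

346.4 Mpc


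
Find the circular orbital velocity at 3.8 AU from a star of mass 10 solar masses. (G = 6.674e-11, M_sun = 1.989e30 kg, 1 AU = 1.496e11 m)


v = sqrt(GM/r) = sqrt(6.674e-11 * 1.989e+31 / 5.685e+11) = 48322.8898

48322.8898 m/s


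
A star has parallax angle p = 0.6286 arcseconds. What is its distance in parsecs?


d = 1/p = 1/0.6286 = 1.5908

1.5908 pc


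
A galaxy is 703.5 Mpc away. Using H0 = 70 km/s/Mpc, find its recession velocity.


v = H0 * d = 70 * 703.5 = 49245.0

49245.0 km/s


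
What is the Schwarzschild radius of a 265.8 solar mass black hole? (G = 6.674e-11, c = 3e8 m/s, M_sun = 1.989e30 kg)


M = 265.8 * 1.989e30 kg = 5.286762e+32 kg. rs = 2GM/c^2 = 2 * 6.674e-11 * 5.286762e+32 / (3e8)^2 = 784085.5464

784085.5464 m


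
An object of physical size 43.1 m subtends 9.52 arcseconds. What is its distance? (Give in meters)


D = size / theta_rad, theta_rad = 9.52 * pi/(180*3600) = 4.615e-05, D = 933824.9106

933824.9106 m


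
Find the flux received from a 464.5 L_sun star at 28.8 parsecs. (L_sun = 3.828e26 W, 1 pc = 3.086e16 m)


F = L / (4*pi*d^2) = 1.778e+29 / (4*pi*(8.888e+17)^2) = 1.791e-08

1.791e-08 W/m^2


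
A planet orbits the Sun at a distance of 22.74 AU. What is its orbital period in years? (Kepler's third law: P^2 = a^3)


P = a^(3/2) = 22.74^1.5 = 108.439

108.439 years


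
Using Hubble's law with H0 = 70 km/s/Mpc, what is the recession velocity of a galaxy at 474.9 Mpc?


v = H0 * d = 70 * 474.9 = 33243.0

33243.0 km/s


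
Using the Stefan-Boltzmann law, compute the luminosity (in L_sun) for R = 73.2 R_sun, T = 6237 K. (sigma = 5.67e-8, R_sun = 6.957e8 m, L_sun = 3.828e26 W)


R = 73.2 * 6.957e8 m = 5.092524e+10 m. L = 4*pi*R^2*sigma*T^4 = 4*pi*(5.092524e+10)^2 * 5.67e-8 * 6237^4 = 2.796160317e+30 W. L/L_sun = 2.796160317e+30 / 3.828e26 = 7304.494

7304.494 L_sun


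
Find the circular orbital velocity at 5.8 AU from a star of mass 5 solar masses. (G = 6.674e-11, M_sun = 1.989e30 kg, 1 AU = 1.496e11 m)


v = sqrt(GM/r) = sqrt(6.674e-11 * 9.945e+30 / 8.677e+11) = 27657.6771

27657.6771 m/s


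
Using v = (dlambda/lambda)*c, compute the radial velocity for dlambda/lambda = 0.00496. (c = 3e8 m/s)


v = (dlambda/lambda) * c = 0.00496 * 3e8 = 1.488e+06

1.488e+06 m/s


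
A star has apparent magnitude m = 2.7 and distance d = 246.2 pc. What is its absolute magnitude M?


M = m - 5*log10(d) + 5 = 2.7 - 5*log10(246.2) + 5 = -4.2564

-4.2564


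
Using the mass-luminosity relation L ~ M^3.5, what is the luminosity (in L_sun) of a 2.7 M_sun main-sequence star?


L/L_sun = (M/M_sun)^3.5 = 2.7^3.5 = 32.3425

32.3425 L_sun


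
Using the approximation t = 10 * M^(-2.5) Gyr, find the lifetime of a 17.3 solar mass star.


t = 10 * M^(-2.5) = 10 * 17.3^(-2.5) = 0.008

0.008 Gyr


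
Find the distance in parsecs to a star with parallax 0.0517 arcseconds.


d = 1/p = 1/0.0517 = 19.3424

19.3424 pc


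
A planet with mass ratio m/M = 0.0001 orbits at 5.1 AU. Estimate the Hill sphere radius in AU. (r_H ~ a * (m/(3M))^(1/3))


r_H = a * (m/3M)^(1/3) = 5.1 * (0.0001/3)^(1/3) = 0.1641

0.1641 AU


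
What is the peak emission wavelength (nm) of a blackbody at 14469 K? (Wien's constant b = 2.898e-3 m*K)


lam_max = b / T = 2.898e-3 / 14469 = 2.003e-07 m = 200.2903 nm

200.2903 nm


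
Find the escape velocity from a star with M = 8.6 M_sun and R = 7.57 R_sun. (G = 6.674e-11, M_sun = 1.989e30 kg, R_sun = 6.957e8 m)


M = 8.6 * 1.989e30 kg = 1.71054e+31 kg; R = 7.57 * 6.957e8 m = 5.266449e+09 m. v_esc = sqrt(2GM/R) = sqrt(2 * 6.674e-11 * 1.71054e+31 / 5.266449e+09) = 658439.3458

658439.3458 m/s


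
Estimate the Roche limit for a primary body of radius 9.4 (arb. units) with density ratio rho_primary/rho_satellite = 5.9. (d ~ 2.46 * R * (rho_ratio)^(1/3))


d_Roche = 2.46 * 9.4 * 5.9^(1/3) = 41.7843

41.7843


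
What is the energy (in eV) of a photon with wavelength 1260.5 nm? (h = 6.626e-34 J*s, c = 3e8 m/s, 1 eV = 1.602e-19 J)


E = hc/lambda = 6.626e-34 * 3e8 / 1.261e-06 = 1.577e-19 J = 0.9844 eV

0.9844 eV


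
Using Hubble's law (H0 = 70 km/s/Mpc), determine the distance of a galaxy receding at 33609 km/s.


d = v / H0 = 33609 / 70 = 480.1286

480.1286 Mpc


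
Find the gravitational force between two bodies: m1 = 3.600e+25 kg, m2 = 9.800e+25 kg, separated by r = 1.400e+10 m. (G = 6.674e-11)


F = G*m1*m2/r^2 = 6.674e-11 * 3.600e+25 * 9.800e+25 / (1.400e+10)^2 = 6.674e-11 * 3.528e+51 / 1.960e+20 = 1.201e+21

1.201e+21 N


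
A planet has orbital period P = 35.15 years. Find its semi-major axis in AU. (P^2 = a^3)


a = P^(2/3) = 35.15^(2/3) = 10.7304

10.7304 AU


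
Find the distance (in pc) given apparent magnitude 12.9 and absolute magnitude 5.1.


d = 10^((m - M + 5)/5) = 10^((12.9 - 5.1 + 5)/5) = 363.0781

363.0781 pc


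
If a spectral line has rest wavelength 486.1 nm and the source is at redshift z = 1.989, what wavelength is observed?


lam_obs = lam_emit * (1 + z) = 486.1 * (1 + 1.989) = 1452.9529

1452.9529 nm


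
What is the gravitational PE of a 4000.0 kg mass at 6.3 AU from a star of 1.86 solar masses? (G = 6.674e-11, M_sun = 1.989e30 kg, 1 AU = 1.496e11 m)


M = 1.86 * 1.989e30 kg = 3.69954e+30 kg; r = 6.3 AU * 1.496e11 m/AU = 9.4248e+11 m. U = -GM*m/r = -(6.674e-11 * 3.69954e+30 * 4000.0) / 9.4248e+11 = -1.048e+12

-1.048e+12 J


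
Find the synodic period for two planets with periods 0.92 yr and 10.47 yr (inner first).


1/P_syn = |1/P1 - 1/P2| = |1/0.92 - 1/10.47| => P_syn = 1.0086

1.0086 years


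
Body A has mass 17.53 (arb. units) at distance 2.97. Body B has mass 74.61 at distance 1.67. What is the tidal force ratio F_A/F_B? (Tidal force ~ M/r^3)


Ratio = (M1/r1^3) / (M2/r2^3) = (17.53/2.97^3) / (74.61/1.67^3) = 0.0418

0.0418


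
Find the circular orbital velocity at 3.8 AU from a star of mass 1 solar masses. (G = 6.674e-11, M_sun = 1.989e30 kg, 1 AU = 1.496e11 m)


v = sqrt(GM/r) = sqrt(6.674e-11 * 1.989e+30 / 5.685e+11) = 15281.0395

15281.0395 m/s


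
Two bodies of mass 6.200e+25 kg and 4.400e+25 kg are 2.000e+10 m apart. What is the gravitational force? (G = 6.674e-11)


F = G*m1*m2/r^2 = 6.674e-11 * 6.200e+25 * 4.400e+25 / (2.000e+10)^2 = 6.674e-11 * 2.728e+51 / 4.000e+20 = 4.552e+20

4.552e+20 N


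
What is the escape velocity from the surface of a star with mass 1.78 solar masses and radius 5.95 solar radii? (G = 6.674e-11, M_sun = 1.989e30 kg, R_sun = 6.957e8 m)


M = 1.78 * 1.989e30 kg = 3.54042e+30 kg; R = 5.95 * 6.957e8 m = 4.139415e+09 m. v_esc = sqrt(2GM/R) = sqrt(2 * 6.674e-11 * 3.54042e+30 / 4.139415e+09) = 337882.7398

337882.7398 m/s


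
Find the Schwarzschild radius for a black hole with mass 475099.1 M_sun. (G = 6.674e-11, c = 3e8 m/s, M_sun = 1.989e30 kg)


M = 475099.1 * 1.989e30 kg = 9.449721099e+35 kg. rs = 2GM/c^2 = 2 * 6.674e-11 * 9.449721099e+35 / (3e8)^2 = 1.401e+09

1.401e+09 m


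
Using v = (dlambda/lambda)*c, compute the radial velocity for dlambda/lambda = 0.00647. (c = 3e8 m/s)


v = (dlambda/lambda) * c = 0.00647 * 3e8 = 1.941e+06

1.941e+06 m/s


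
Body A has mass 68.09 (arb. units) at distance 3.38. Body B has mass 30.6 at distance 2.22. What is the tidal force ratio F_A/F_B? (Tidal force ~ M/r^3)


Ratio = (M1/r1^3) / (M2/r2^3) = (68.09/3.38^3) / (30.6/2.22^3) = 0.6305

0.6305


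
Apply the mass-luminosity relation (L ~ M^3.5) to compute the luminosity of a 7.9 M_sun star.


L/L_sun = (M/M_sun)^3.5 = 7.9^3.5 = 1385.7817

1385.7817 L_sun


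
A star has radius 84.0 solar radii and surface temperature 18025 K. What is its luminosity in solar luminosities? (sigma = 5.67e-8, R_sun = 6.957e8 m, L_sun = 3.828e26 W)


R = 84.0 * 6.957e8 m = 5.84388e+10 m. L = 4*pi*R^2*sigma*T^4 = 4*pi*(5.84388e+10)^2 * 5.67e-8 * 18025^4 = 2.568600693e+32 W. L/L_sun = 2.568600693e+32 / 3.828e26 = 671003.3157

671003.3157 L_sun
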